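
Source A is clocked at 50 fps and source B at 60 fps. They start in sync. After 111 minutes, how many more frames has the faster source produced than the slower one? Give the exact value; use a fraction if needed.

111 min = 6660 s.
A emits 50 × 6660 = 333000 frames; B emits 60 × 6660 = 399600.
Difference = 66600 frames; B is ahead of A.

66600 frames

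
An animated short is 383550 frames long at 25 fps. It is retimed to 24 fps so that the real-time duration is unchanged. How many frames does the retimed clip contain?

368208 frames

Target frames = source frames × (target rate / source rate) = 383550 × (24)/(25) = 383550 × 24/25 = 368208.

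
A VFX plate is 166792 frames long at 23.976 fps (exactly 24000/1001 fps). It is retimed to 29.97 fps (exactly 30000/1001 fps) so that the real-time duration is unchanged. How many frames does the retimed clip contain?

Frames at target rate = 166792 × (30000/1001) / (24000/1001) = 208490.

208490 frames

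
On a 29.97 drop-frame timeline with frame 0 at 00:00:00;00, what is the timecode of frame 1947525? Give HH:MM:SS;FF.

18:03:02;15

Ten DF minutes hold 17982 frames, so frame 1947525 lies in block 108 (frames 1942056–1960037) with 5469 frames into that block.
The block's first minute is 1800 frames and the rest 1798 each; 5469 frames reaches minute 3, so 108 × 18 + 3 × 2 = 1950 labels have been skipped so far.
Adding those back, label number 1947525 + 1950 = 1949475 at 30 labels/s is 64982 s + 15 f = 18 h 3 min 2 s frame 15, i.e. 18:03:02;15.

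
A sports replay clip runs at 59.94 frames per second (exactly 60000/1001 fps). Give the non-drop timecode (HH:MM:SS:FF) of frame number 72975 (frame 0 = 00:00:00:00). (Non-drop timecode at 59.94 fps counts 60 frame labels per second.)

72975 ÷ 60 = 1216 full seconds, remainder 15 frames.
1216 s = 0 h 20 min 16 s.
Timecode: 00:20:16:15.

00:20:16:15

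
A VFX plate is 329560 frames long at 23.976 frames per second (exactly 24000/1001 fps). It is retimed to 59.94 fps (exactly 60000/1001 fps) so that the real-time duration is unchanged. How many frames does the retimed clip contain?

Target frames = source frames × (target rate / source rate) = 329560 × (60000/1001)/(24000/1001) = 329560 × 5/2 = 823900.

823900 frames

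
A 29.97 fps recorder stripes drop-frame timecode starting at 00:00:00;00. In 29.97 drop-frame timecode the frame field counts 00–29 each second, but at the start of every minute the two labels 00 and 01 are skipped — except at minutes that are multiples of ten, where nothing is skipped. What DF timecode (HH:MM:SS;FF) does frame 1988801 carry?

18:25:59;21

Ten DF minutes hold 17982 frames, so frame 1988801 lies in block 110 (frames 1978020–1996001) with 10781 frames into that block.
The block's first minute is 1800 frames and the rest 1798 each; 10781 frames reaches minute 5, so 110 × 18 + 5 × 2 = 1990 labels have been skipped so far.
Adding those back, label number 1988801 + 1990 = 1990791 at 30 labels/s is 66359 s + 21 f = 18 h 25 min 59 s frame 21, i.e. 18:25:59;21.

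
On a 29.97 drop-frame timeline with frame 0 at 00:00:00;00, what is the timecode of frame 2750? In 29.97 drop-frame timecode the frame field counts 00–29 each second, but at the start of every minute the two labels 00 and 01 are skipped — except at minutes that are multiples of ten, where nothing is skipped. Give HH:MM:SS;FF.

00:01:31;22

Each 10-minute DF block holds 10 × 60 × 30 − 9 × 2 = 17982 frames. 2750 ÷ 17982 → 0 full blocks, remainder 2750.
Within the partial block the first minute is 1800 frames and each further minute 1798, so 1 further minute boundary passed. Total skipped labels = 18 × 0 + 2 × 1 = 2.
Non-drop label index = 2750 + 2 = 2752; at 30 labels/s that is 00:01:31:22, i.e. DF 00:01:31;22.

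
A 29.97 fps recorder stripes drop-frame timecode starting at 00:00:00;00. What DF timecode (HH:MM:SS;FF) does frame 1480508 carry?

Each 10-minute DF block holds 10 × 60 × 30 − 9 × 2 = 17982 frames. 1480508 ÷ 17982 → 82 full blocks, remainder 5984.
Within the partial block the first minute is 1800 frames and each further minute 1798, so 3 further minute boundaries passed. Total skipped labels = 18 × 82 + 2 × 3 = 1482.
Non-drop label index = 1480508 + 1482 = 1481990; at 30 labels/s that is 13:43:19:20, i.e. DF 13:43:19;20.

13:43:19;20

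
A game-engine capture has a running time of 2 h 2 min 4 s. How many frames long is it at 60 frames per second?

2 h 2 min 4 s = 7324 s.
Frames = 7324 × 60 = 439440.

439440 frames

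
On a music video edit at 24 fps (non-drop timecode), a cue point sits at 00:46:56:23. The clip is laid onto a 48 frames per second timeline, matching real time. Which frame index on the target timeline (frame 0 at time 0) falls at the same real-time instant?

frame 135214

Source frame index: (0×3600 + 46×60 + 56) × 24 + 23 = 67607.
Real time: 67607 / (24) = 67607/24 s.
Target frame: (67607/24) × (48) = 135214.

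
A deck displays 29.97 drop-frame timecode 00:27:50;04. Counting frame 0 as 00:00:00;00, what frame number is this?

Complete 10-minute blocks: 2, each 17982 frames → 35964.
Remaining 7 whole minutes in the current block: 1800 + 6 × 1798 = 12588 frames.
Within the current minute: 50 × 30 + 4 − 2 = 1502 (labels ;00/;01 skipped at this minute). Total = 35964 + 12588 + 1502 = 50054.

50054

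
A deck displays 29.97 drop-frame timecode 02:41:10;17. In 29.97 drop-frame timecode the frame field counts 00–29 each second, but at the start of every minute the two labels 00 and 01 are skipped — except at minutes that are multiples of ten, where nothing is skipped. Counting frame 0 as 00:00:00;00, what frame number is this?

289827

As if non-drop at 30 labels/s: (2 × 3600 + 41 × 60 + 10) × 30 + 17 = 290117.
Minute boundaries passed: 161; those not divisible by 10: 161 − 16 = 145; dropped labels = 2 × 145 = 290.
Actual frame index = 290117 − 290 = 289827.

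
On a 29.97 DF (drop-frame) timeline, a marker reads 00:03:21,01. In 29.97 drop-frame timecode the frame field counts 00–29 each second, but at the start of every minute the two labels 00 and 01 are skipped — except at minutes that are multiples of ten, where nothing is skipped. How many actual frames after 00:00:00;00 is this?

6025

As if non-drop at 30 labels/s: (0 × 3600 + 3 × 60 + 21) × 30 + 1 = 6031.
Minute boundaries passed: 3; those not divisible by 10: 3 − 0 = 3; dropped labels = 2 × 3 = 6.
Actual frame index = 6031 − 6 = 6025.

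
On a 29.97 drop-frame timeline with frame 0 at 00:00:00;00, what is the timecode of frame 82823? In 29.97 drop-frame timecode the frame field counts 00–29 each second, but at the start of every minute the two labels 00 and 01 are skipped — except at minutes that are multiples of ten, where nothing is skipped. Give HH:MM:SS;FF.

Each 10-minute DF block holds 10 × 60 × 30 − 9 × 2 = 17982 frames. 82823 ÷ 17982 → 4 full blocks, remainder 10895.
Within the partial block the first minute is 1800 frames and each further minute 1798, so 6 further minute boundaries passed. Total skipped labels = 18 × 4 + 2 × 6 = 84.
Non-drop label index = 82823 + 84 = 82907; at 30 labels/s that is 00:46:03:17, i.e. DF 00:46:03;17.

00:46:03;17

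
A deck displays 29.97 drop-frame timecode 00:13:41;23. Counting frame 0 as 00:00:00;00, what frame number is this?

24629

As if non-drop at 30 labels/s: (0 × 3600 + 13 × 60 + 41) × 30 + 23 = 24653.
Minute boundaries passed: 13; those not divisible by 10: 13 − 1 = 12; dropped labels = 2 × 12 = 24.
Actual frame index = 24653 − 24 = 24629.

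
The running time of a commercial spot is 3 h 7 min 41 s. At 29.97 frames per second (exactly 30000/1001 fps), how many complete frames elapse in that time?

337492 frames

3 h 7 min 41 s = 11261 s.
Frames = 11261 × 30000/1001 = 337830000/1001 ≈ 337492.5075.
Complete frames: 337492.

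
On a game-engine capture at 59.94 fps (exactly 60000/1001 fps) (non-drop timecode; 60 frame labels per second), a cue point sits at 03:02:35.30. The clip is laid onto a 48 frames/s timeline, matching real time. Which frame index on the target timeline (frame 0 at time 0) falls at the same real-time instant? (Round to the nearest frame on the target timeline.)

Source frame index: (3×3600 + 2×60 + 35) × 60 + 30 = 657330.
Real time: 657330 / (60000/1001) = 21932911/2000 s.
Target frame: (21932911/2000) × (48) = 65798733/125 ≈ 526389.864 → 526390.

frame 526390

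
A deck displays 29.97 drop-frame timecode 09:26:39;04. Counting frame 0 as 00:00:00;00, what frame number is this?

Complete 10-minute blocks: 56, each 17982 frames → 1006992.
Remaining 6 whole minutes in the current block: 1800 + 5 × 1798 = 10790 frames.
Within the current minute: 39 × 30 + 4 − 2 = 1172 (labels ;00/;01 skipped at this minute). Total = 1006992 + 10790 + 1172 = 1018954.

1018954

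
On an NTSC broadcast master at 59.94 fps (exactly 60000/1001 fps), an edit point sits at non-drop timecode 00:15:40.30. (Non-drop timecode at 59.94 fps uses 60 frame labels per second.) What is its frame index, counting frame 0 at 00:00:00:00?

56430

Total seconds to the label: (0 × 3600 + 15 × 60 + 40) = 940.
Frame index = 940 × 60 + 30 = 56430.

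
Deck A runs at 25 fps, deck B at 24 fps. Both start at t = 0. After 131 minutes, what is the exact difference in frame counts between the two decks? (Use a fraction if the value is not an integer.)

7860 frames

131 min = 7860 s.
A emits 25 × 7860 = 196500 frames; B emits 24 × 7860 = 188640.
Difference = 7860 frames; B is behind A.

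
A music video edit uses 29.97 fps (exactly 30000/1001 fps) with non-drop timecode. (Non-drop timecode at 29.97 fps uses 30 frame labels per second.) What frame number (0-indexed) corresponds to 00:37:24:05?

Total seconds to the label: (0 × 3600 + 37 × 60 + 24) = 2244.
Frame index = 2244 × 30 + 5 = 67325.

67325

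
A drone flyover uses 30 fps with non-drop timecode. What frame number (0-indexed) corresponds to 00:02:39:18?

frame 4788

Total seconds to the label: (0 × 3600 + 2 × 60 + 39) = 159.
Frame index = 159 × 30 + 18 = 4788.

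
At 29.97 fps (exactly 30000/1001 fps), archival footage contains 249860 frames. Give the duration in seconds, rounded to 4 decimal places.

Running time = 249860 × 1001/30000 = 12505493/1500 s ≈ 8336.9953 s.

8336.9953 seconds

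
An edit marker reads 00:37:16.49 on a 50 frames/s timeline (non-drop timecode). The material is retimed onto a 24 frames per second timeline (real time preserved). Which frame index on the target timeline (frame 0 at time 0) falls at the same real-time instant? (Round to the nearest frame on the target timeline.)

frame 53688

Source frame index: (0×3600 + 37×60 + 16) × 50 + 49 = 111849.
Real time: 111849 / (50) = 111849/50 s.
Target frame: (111849/50) × (24) = 1342188/25 ≈ 53687.520 → 53688.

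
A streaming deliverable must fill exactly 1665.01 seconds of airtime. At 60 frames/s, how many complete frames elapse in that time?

Frames = 1665.01 × 60 = 499503/5 ≈ 99900.6000.
Complete frames: 99900.

99900 frames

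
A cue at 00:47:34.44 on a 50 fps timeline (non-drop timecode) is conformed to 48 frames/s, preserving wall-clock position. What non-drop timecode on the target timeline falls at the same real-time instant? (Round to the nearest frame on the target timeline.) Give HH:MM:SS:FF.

00:47:34:42

Source frame index: (0×3600 + 47×60 + 34) × 50 + 44 = 142744.
Real time: 142744 / (50) = 71372/25 s.
Target frame: (71372/25) × (48) = 3425856/25 ≈ 137034.240 → 137034.
At 48 labels/s: frame 137034 → 00:47:34:42.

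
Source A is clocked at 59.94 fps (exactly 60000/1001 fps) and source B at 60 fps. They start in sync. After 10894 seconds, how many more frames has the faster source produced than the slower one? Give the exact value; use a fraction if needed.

A emits 60000/1001 × 10894 = 50280000/77 frames; B emits 60 × 10894 = 653640.
Difference = 50280/77 frames (≈ 652.9870); B is ahead of A.

50280/77 frames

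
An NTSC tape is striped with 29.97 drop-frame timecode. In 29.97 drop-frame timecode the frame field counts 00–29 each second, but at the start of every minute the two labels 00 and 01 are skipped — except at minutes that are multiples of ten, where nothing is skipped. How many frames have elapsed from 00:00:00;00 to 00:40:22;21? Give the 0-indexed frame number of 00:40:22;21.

72609

Complete 10-minute blocks: 4, each 17982 frames → 71928.
Remaining 0 whole minutes in the current block: 0 frames.
Within the current minute: 22 × 30 + 21 = 681. Total = 71928 + 0 + 681 = 72609.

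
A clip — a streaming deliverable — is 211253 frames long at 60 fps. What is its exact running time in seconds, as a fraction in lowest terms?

Running time = 211253 ÷ (60) = 211253 × 1/60 = 211253/60 s.

211253/60 seconds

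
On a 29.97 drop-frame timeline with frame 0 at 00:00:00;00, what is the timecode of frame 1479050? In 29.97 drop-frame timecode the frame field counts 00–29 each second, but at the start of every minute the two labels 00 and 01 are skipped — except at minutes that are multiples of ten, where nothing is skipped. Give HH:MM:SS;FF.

13:42:31;00

Ten DF minutes hold 17982 frames, so frame 1479050 lies in block 82 (frames 1474524–1492505) with 4526 frames into that block.
The block's first minute is 1800 frames and the rest 1798 each; 4526 frames reaches minute 2, so 82 × 18 + 2 × 2 = 1480 labels have been skipped so far.
Adding those back, label number 1479050 + 1480 = 1480530 at 30 labels/s is 49351 s + 0 f = 13 h 42 min 31 s frame 0, i.e. 13:42:31;00.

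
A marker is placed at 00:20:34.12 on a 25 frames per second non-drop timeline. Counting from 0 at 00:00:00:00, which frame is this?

frame 30862

Total seconds to the label: (0 × 3600 + 20 × 60 + 34) = 1234.
Frame index = 1234 × 25 + 12 = 30862.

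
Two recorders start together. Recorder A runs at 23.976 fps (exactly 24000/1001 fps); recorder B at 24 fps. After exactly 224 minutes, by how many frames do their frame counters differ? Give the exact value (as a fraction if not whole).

46080/143 frames

224 min = 13440 s.
A emits 24000/1001 × 13440 = 46080000/143 frames; B emits 24 × 13440 = 322560.
Difference = 46080/143 frames (≈ 322.2378); B is ahead of A.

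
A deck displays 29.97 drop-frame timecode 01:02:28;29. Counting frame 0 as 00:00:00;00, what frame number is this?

Complete 10-minute blocks: 6, each 17982 frames → 107892.
Remaining 2 whole minutes in the current block: 1800 + 1 × 1798 = 3598 frames.
Within the current minute: 28 × 30 + 29 − 2 = 867 (labels ;00/;01 skipped at this minute). Total = 107892 + 3598 + 867 = 112357.

112357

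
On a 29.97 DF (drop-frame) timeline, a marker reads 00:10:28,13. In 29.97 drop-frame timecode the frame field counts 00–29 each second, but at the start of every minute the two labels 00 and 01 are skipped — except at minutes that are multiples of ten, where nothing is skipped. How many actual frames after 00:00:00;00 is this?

Complete 10-minute blocks: 1, each 17982 frames → 17982.
Remaining 0 whole minutes in the current block: 0 frames.
Within the current minute: 28 × 30 + 13 = 853. Total = 17982 + 0 + 853 = 18835.

18835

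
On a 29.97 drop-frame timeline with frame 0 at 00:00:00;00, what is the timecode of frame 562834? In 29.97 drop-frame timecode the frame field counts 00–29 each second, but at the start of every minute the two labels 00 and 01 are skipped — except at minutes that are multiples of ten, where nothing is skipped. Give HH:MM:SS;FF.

Ten DF minutes hold 17982 frames, so frame 562834 lies in block 31 (frames 557442–575423) with 5392 frames into that block.
The block's first minute is 1800 frames and the rest 1798 each; 5392 frames reaches minute 2, so 31 × 18 + 2 × 2 = 562 labels have been skipped so far.
Adding those back, label number 562834 + 562 = 563396 at 30 labels/s is 18779 s + 26 f = 5 h 12 min 59 s frame 26, i.e. 05:12:59;26.

05:12:59;26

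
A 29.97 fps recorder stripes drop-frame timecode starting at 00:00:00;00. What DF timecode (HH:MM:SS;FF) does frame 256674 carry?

02:22:44;10

Ten DF minutes hold 17982 frames, so frame 256674 lies in block 14 (frames 251748–269729) with 4926 frames into that block.
The block's first minute is 1800 frames and the rest 1798 each; 4926 frames reaches minute 2, so 14 × 18 + 2 × 2 = 256 labels have been skipped so far.
Adding those back, label number 256674 + 256 = 256930 at 30 labels/s is 8564 s + 10 f = 2 h 22 min 44 s frame 10, i.e. 02:22:44;10.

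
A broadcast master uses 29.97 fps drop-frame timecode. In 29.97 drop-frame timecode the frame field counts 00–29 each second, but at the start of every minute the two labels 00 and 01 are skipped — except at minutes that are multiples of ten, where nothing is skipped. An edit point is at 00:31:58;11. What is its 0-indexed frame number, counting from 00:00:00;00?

57495

Complete 10-minute blocks: 3, each 17982 frames → 53946.
Remaining 1 whole minute in the current block: 1800 + 0 × 1798 = 1800 frames.
Within the current minute: 58 × 30 + 11 − 2 = 1749 (labels ;00/;01 skipped at this minute). Total = 53946 + 1800 + 1749 = 57495.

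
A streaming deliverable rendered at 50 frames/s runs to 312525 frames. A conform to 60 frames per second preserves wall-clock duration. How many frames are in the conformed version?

Target frames = source frames × (target rate / source rate) = 312525 × (60)/(50) = 312525 × 6/5 = 375030.

375030 frames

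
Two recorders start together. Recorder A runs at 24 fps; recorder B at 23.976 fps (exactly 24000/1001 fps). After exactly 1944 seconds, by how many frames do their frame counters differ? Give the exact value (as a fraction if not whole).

A emits 24 × 1944 = 46656 frames; B emits 24000/1001 × 1944 = 46656000/1001.
Difference = 46656/1001 frames (≈ 46.6094); B is behind A.

46656/1001 frames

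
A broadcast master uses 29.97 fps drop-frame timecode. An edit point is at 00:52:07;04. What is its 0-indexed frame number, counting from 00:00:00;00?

93720

As if non-drop at 30 labels/s: (0 × 3600 + 52 × 60 + 7) × 30 + 4 = 93814.
Minute boundaries passed: 52; those not divisible by 10: 52 − 5 = 47; dropped labels = 2 × 47 = 94.
Actual frame index = 93814 − 94 = 93720.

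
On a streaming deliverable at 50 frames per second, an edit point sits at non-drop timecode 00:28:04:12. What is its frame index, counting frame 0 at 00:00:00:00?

Total seconds to the label: (0 × 3600 + 28 × 60 + 4) = 1684.
Frame index = 1684 × 50 + 12 = 84212.

frame 84212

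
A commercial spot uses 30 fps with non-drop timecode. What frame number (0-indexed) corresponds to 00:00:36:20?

Total seconds to the label: (0 × 3600 + 0 × 60 + 36) = 36.
Frame index = 36 × 30 + 20 = 1100.

1100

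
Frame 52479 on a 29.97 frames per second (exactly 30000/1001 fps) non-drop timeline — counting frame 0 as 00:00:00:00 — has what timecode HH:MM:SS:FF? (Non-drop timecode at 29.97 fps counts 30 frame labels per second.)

00:29:09:09

52479 ÷ 30 = 1749 full seconds, remainder 9 frames.
1749 s = 0 h 29 min 9 s.
Timecode: 00:29:09:09.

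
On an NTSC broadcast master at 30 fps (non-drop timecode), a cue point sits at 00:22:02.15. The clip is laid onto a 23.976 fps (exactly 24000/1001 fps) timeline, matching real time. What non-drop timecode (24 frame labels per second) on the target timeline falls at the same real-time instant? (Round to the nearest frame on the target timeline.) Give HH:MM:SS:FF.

00:22:01:04

Source frame index: (0×3600 + 22×60 + 2) × 30 + 15 = 39675.
Real time: 39675 / (30) = 2645/2 s.
Target frame: (2645/2) × (24000/1001) = 31740000/1001 ≈ 31708.292 → 31708.
At 24 labels/s: frame 31708 → 00:22:01:04.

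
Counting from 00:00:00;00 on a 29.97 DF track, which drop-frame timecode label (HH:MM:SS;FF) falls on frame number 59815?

00:33:15;25

Ten DF minutes hold 17982 frames, so frame 59815 lies in block 3 (frames 53946–71927) with 5869 frames into that block.
The block's first minute is 1800 frames and the rest 1798 each; 5869 frames reaches minute 3, so 3 × 18 + 3 × 2 = 60 labels have been skipped so far.
Adding those back, label number 59815 + 60 = 59875 at 30 labels/s is 1995 s + 25 f = 0 h 33 min 15 s frame 25, i.e. 00:33:15;25.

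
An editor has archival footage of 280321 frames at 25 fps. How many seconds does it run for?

Running time = 280321 / (25) = 11212.84 s.

11212.84 seconds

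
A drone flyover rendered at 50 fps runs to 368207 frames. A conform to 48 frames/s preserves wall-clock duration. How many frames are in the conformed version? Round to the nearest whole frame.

Frames at target rate = 368207 × (48) / (50) = 8836968/25 ≈ 353478.720.
Nearest whole frame: 353479.

353479 frames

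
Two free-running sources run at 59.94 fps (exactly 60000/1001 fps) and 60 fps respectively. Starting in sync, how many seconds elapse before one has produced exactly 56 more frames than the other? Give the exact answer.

The gap grows by |60 − 60000/1001| = 60/1001 frames per second.
Time for a 56-frame gap: 56 ÷ (60/1001) = 14014/15 s.

14014/15 seconds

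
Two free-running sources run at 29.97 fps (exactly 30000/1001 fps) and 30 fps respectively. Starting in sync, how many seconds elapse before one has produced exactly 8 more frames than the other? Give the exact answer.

The gap grows by |30 − 30000/1001| = 30/1001 frames per second.
Time for a 8-frame gap: 8 ÷ (30/1001) = 4004/15 s.

4004/15 seconds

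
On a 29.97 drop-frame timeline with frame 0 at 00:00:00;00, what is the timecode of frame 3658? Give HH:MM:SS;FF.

Each 10-minute DF block holds 10 × 60 × 30 − 9 × 2 = 17982 frames. 3658 ÷ 17982 → 0 full blocks, remainder 3658.
Within the partial block the first minute is 1800 frames and each further minute 1798, so 2 further minute boundaries passed. Total skipped labels = 18 × 0 + 2 × 2 = 4.
Non-drop label index = 3658 + 4 = 3662; at 30 labels/s that is 00:02:02:02, i.e. DF 00:02:02;02.

00:02:02;02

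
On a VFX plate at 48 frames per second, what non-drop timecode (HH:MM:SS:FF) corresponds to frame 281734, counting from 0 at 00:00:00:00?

281734 ÷ 48 = 5869 full seconds, remainder 22 frames.
5869 s = 1 h 37 min 49 s.
Timecode: 01:37:49:22.

01:37:49:22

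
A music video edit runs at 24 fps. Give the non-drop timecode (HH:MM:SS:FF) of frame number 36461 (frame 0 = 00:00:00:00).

00:25:19:05

36461 ÷ 24 = 1519 full seconds, remainder 5 frames.
1519 s = 0 h 25 min 19 s.
Timecode: 00:25:19:05.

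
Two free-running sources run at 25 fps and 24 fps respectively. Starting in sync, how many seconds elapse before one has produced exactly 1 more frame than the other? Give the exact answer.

The gap grows by |24 − 25| = 1 frame per second.
Time for a 1-frame gap: 1 ÷ (1) = 1 s.

1 seconds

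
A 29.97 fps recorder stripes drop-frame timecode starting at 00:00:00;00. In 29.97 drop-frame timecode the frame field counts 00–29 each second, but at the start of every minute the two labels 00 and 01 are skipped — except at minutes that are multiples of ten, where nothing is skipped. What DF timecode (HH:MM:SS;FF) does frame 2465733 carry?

Each 10-minute DF block holds 10 × 60 × 30 − 9 × 2 = 17982 frames. 2465733 ÷ 17982 → 137 full blocks, remainder 2199.
Within the partial block the first minute is 1800 frames and each further minute 1798, so 1 further minute boundary passed. Total skipped labels = 18 × 137 + 2 × 1 = 2468.
Non-drop label index = 2465733 + 2468 = 2468201; at 30 labels/s that is 22:51:13:11, i.e. DF 22:51:13;11.

22:51:13;11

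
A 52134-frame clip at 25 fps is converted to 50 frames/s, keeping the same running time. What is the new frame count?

104268 frames

Target frames = source frames × (target rate / source rate) = 52134 × (50)/(25) = 52134 × 2 = 104268.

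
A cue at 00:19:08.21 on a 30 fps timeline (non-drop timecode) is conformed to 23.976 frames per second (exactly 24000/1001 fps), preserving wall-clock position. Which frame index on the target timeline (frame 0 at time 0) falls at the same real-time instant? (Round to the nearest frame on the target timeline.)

Source frame index: (0×3600 + 19×60 + 8) × 30 + 21 = 34461.
Real time: 34461 / (30) = 11487/10 s.
Target frame: (11487/10) × (24000/1001) = 3938400/143 ≈ 27541.259 → 27541.

frame 27541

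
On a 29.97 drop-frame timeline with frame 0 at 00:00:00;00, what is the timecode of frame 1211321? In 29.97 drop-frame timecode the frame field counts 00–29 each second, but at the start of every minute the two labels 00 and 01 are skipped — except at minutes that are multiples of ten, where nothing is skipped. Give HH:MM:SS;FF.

Each 10-minute DF block holds 10 × 60 × 30 − 9 × 2 = 17982 frames. 1211321 ÷ 17982 → 67 full blocks, remainder 6527.
Within the partial block the first minute is 1800 frames and each further minute 1798, so 3 further minute boundaries passed. Total skipped labels = 18 × 67 + 2 × 3 = 1212.
Non-drop label index = 1211321 + 1212 = 1212533; at 30 labels/s that is 11:13:37:23, i.e. DF 11:13:37;23.

11:13:37;23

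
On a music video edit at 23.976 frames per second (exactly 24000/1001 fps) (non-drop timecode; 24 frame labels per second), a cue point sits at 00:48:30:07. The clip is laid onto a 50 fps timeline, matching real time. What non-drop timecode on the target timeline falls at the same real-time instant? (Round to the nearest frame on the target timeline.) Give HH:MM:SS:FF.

00:48:33:10

Source frame index: (0×3600 + 48×60 + 30) × 24 + 7 = 69847.
Real time: 69847 / (24000/1001) = 69916847/24000 s.
Target frame: (69916847/24000) × (50) = 69916847/480 ≈ 145660.098 → 145660.
At 50 labels/s: frame 145660 → 00:48:33:10.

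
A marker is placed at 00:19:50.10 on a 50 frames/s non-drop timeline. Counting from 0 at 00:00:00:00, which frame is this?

Total seconds to the label: (0 × 3600 + 19 × 60 + 50) = 1190.
Frame index = 1190 × 50 + 10 = 59510.

59510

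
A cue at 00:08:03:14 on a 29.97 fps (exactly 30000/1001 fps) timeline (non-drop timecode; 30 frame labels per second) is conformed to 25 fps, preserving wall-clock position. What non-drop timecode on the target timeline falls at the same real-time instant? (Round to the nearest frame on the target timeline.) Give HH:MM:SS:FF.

Source frame index: (0×3600 + 8×60 + 3) × 30 + 14 = 14504.
Real time: 14504 / (30000/1001) = 1814813/3750 s.
Target frame: (1814813/3750) × (25) = 1814813/150 ≈ 12098.753 → 12099.
At 25 labels/s: frame 12099 → 00:08:03:24.

00:08:03:24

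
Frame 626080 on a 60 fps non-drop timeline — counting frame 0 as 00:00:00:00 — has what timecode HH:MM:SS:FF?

626080 ÷ 60 = 10434 full seconds, remainder 40 frames.
10434 s = 2 h 53 min 54 s.
Timecode: 02:53:54:40.

02:53:54:40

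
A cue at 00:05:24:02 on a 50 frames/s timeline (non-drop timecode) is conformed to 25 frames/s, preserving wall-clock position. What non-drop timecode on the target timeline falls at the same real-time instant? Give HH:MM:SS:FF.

00:05:24:01

Source frame index: (0×3600 + 5×60 + 24) × 50 + 2 = 16202.
Real time: 16202 / (50) = 8101/25 s.
Target frame: (8101/25) × (25) = 8101.
At 25 labels/s: frame 8101 → 00:05:24:01.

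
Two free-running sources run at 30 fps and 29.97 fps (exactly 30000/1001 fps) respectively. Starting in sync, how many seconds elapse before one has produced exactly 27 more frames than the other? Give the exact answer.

900.9 seconds

The gap grows by |30000/1001 − 30| = 30/1001 frames per second.
Time for a 27-frame gap: 27 ÷ (30/1001) = 900.9 s.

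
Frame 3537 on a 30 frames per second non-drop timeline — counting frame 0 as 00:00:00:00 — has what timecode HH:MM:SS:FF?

00:01:57:27

3537 ÷ 30 = 117 full seconds, remainder 27 frames.
117 s = 0 h 1 min 57 s.
Timecode: 00:01:57:27.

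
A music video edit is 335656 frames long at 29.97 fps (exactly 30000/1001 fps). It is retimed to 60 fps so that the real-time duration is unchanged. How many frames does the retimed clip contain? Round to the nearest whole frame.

Frames at target rate = 335656 × (60) / (30000/1001) = 83997914/125 ≈ 671983.312.
Nearest whole frame: 671983.

671983 frames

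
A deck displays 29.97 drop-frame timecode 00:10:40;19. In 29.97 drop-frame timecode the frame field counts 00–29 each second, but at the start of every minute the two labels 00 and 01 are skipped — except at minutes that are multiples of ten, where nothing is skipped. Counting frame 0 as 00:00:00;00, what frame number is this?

As if non-drop at 30 labels/s: (0 × 3600 + 10 × 60 + 40) × 30 + 19 = 19219.
Minute boundaries passed: 10; those not divisible by 10: 10 − 1 = 9; dropped labels = 2 × 9 = 18.
Actual frame index = 19219 − 18 = 19201.

19201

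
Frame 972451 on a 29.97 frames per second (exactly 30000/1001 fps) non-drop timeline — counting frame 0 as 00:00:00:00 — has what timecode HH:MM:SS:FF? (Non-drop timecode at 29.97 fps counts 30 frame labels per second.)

09:00:15:01

972451 ÷ 30 = 32415 full seconds, remainder 1 frame.
32415 s = 9 h 0 min 15 s.
Timecode: 09:00:15:01.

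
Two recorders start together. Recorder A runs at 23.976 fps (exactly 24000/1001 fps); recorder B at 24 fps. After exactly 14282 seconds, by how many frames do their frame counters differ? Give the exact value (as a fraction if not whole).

342768/1001 frames

A emits 24000/1001 × 14282 = 342768000/1001 frames; B emits 24 × 14282 = 342768.
Difference = 342768/1001 frames (≈ 342.4256); B is ahead of A.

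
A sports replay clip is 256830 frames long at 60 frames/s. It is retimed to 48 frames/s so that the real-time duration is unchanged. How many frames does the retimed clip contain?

205464 frames

Target frames = source frames × (target rate / source rate) = 256830 × (48)/(60) = 256830 × 4/5 = 205464.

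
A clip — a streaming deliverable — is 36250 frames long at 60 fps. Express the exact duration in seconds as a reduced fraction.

Running time = 36250 ÷ (60) = 36250 × 1/60 = 3625/6 s.

3625/6 seconds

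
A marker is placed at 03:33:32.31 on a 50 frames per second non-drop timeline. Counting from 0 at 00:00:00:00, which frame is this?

frame 640631

Total seconds to the label: (3 × 3600 + 33 × 60 + 32) = 12812.
Frame index = 12812 × 50 + 31 = 640631.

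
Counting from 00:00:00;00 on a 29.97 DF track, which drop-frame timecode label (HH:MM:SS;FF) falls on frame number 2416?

00:01:20;18

Each 10-minute DF block holds 10 × 60 × 30 − 9 × 2 = 17982 frames. 2416 ÷ 17982 → 0 full blocks, remainder 2416.
Within the partial block the first minute is 1800 frames and each further minute 1798, so 1 further minute boundary passed. Total skipped labels = 18 × 0 + 2 × 1 = 2.
Non-drop label index = 2416 + 2 = 2418; at 30 labels/s that is 00:01:20:18, i.e. DF 00:01:20;18.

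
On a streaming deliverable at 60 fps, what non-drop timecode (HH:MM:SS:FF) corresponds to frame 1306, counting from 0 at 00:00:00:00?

00:00:21:46

1306 ÷ 60 = 21 full seconds, remainder 46 frames.
21 s = 0 h 0 min 21 s.
Timecode: 00:00:21:46.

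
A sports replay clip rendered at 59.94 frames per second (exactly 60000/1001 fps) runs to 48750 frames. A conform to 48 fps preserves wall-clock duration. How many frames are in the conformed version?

39039 frames

Target frames = source frames × (target rate / source rate) = 48750 × (48)/(60000/1001) = 48750 × 1001/1250 = 39039.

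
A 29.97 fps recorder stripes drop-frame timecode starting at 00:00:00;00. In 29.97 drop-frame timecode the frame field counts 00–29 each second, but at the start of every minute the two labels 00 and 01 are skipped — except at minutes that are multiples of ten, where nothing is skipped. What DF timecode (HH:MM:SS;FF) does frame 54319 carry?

Each 10-minute DF block holds 10 × 60 × 30 − 9 × 2 = 17982 frames. 54319 ÷ 17982 → 3 full blocks, remainder 373.
Within the partial block the first minute is 1800 frames and each further minute 1798, so 0 further minute boundaries passed. Total skipped labels = 18 × 3 + 2 × 0 = 54.
Non-drop label index = 54319 + 54 = 54373; at 30 labels/s that is 00:30:12:13, i.e. DF 00:30:12;13.

00:30:12;13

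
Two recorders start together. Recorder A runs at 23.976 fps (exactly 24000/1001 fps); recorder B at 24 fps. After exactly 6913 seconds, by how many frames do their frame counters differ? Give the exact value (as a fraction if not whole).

165912/1001 frames

A emits 24000/1001 × 6913 = 165912000/1001 frames; B emits 24 × 6913 = 165912.
Difference = 165912/1001 frames (≈ 165.7463); B is ahead of A.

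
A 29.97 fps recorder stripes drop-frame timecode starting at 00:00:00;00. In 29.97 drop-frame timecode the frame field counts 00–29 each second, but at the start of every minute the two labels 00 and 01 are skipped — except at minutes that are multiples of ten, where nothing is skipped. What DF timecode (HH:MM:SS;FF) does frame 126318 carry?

Ten DF minutes hold 17982 frames, so frame 126318 lies in block 7 (frames 125874–143855) with 444 frames into that block.
The block's first minute is 1800 frames and the rest 1798 each; 444 frames reaches minute 0, so 7 × 18 + 0 × 2 = 126 labels have been skipped so far.
Adding those back, label number 126318 + 126 = 126444 at 30 labels/s is 4214 s + 24 f = 1 h 10 min 14 s frame 24, i.e. 01:10:14;24.

01:10:14;24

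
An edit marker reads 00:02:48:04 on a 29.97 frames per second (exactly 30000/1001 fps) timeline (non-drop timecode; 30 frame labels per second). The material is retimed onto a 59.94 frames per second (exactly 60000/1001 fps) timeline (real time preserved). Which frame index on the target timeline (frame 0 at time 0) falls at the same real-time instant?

Source frame index: (0×3600 + 2×60 + 48) × 30 + 4 = 5044.
Real time: 5044 / (30000/1001) = 1262261/7500 s.
Target frame: (1262261/7500) × (60000/1001) = 10088.

frame 10088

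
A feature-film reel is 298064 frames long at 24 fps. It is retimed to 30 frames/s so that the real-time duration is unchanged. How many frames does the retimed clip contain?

Target frames = source frames × (target rate / source rate) = 298064 × (30)/(24) = 298064 × 5/4 = 372580.

372580 frames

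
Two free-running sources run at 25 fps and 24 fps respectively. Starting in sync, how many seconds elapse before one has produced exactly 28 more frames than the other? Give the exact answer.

28 seconds

The gap grows by |24 − 25| = 1 frame per second.
Time for a 28-frame gap: 28 ÷ (1) = 28 s.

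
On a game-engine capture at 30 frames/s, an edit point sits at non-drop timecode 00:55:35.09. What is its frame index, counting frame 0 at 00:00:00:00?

100059

Total seconds to the label: (0 × 3600 + 55 × 60 + 35) = 3335.
Frame index = 3335 × 30 + 9 = 100059.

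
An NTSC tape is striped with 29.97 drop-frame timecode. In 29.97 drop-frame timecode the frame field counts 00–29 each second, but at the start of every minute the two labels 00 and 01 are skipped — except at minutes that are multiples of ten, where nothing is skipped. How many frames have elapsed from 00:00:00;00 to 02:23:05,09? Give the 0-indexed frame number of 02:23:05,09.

257301

Complete 10-minute blocks: 14, each 17982 frames → 251748.
Remaining 3 whole minutes in the current block: 1800 + 2 × 1798 = 5396 frames.
Within the current minute: 5 × 30 + 9 − 2 = 157 (labels ;00/;01 skipped at this minute). Total = 251748 + 5396 + 157 = 257301.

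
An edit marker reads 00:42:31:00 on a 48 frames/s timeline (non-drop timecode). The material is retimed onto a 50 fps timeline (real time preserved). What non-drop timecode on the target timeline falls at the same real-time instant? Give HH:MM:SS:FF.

Source frame index: (0×3600 + 42×60 + 31) × 48 + 0 = 122448.
Real time: 122448 / (48) = 2551 s.
Target frame: (2551) × (50) = 127550.
At 50 labels/s: frame 127550 → 00:42:31:00.

00:42:31:00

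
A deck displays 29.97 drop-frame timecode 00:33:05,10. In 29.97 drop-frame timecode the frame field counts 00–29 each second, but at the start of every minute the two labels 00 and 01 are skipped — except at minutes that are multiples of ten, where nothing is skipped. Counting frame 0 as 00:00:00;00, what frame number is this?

Complete 10-minute blocks: 3, each 17982 frames → 53946.
Remaining 3 whole minutes in the current block: 1800 + 2 × 1798 = 5396 frames.
Within the current minute: 5 × 30 + 10 − 2 = 158 (labels ;00/;01 skipped at this minute). Total = 53946 + 5396 + 158 = 59500.

59500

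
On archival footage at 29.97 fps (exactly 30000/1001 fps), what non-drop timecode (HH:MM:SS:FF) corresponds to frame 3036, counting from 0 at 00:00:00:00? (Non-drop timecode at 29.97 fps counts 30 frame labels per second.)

00:01:41:06

3036 ÷ 30 = 101 full seconds, remainder 6 frames.
101 s = 0 h 1 min 41 s.
Timecode: 00:01:41:06.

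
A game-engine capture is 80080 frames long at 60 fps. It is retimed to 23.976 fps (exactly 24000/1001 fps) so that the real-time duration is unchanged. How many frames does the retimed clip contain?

Target frames = source frames × (target rate / source rate) = 80080 × (24000/1001)/(60) = 80080 × 400/1001 = 32000.

32000 frames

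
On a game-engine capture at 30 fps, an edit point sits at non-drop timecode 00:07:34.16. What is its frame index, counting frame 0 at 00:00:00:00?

Total seconds to the label: (0 × 3600 + 7 × 60 + 34) = 454.
Frame index = 454 × 30 + 16 = 13636.

frame 13636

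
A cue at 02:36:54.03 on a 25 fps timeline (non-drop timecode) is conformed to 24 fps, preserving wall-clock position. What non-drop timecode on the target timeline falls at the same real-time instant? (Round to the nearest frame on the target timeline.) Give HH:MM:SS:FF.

Source frame index: (2×3600 + 36×60 + 54) × 25 + 3 = 235353.
Real time: 235353 / (25) = 235353/25 s.
Target frame: (235353/25) × (24) = 5648472/25 ≈ 225938.880 → 225939.
At 24 labels/s: frame 225939 → 02:36:54:03.

02:36:54:03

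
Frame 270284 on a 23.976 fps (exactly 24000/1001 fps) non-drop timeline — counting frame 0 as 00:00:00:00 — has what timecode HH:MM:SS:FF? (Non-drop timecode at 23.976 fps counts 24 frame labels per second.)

03:07:41:20

270284 ÷ 24 = 11261 full seconds, remainder 20 frames.
11261 s = 3 h 7 min 41 s.
Timecode: 03:07:41:20.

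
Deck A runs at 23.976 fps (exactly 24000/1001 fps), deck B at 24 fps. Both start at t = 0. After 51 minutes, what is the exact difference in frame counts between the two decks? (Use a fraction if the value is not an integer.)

73440/1001 frames

51 min = 3060 s.
A emits 24000/1001 × 3060 = 73440000/1001 frames; B emits 24 × 3060 = 73440.
Difference = 73440/1001 frames (≈ 73.3666); B is ahead of A.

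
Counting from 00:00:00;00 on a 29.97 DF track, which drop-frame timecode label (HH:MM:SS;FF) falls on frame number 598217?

05:32:40;15

Ten DF minutes hold 17982 frames, so frame 598217 lies in block 33 (frames 593406–611387) with 4811 frames into that block.
The block's first minute is 1800 frames and the rest 1798 each; 4811 frames reaches minute 2, so 33 × 18 + 2 × 2 = 598 labels have been skipped so far.
Adding those back, label number 598217 + 598 = 598815 at 30 labels/s is 19960 s + 15 f = 5 h 32 min 40 s frame 15, i.e. 05:32:40;15.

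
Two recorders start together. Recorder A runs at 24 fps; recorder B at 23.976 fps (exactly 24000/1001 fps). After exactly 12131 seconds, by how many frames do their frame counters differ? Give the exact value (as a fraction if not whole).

A emits 24 × 12131 = 291144 frames; B emits 24000/1001 × 12131 = 41592000/143.
Difference = 41592/143 frames (≈ 290.8531); B is behind A.

41592/143 frames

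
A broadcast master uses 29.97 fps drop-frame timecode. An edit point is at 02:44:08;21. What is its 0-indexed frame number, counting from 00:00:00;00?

295165

As if non-drop at 30 labels/s: (2 × 3600 + 44 × 60 + 8) × 30 + 21 = 295461.
Minute boundaries passed: 164; those not divisible by 10: 164 − 16 = 148; dropped labels = 2 × 148 = 296.
Actual frame index = 295461 − 296 = 295165.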